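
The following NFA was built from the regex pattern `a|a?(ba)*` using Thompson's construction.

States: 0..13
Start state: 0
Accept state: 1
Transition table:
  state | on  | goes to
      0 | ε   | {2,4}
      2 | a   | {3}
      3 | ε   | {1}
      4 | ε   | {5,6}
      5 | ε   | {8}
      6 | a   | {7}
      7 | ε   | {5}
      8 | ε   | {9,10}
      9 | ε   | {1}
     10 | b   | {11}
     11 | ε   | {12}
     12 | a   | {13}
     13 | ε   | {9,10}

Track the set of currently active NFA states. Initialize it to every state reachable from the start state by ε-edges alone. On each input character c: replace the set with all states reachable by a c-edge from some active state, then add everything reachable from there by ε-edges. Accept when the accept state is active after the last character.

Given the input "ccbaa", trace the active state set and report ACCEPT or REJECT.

Answer: REJECT

Steps:
start: ε-closure({0}) = {0,1,2,4,5,6,8,9,10}
'c' @ 1: {}  — dead — no transitions
rest 'cbaa' ignored (set empty)
end set {} — state 1 not in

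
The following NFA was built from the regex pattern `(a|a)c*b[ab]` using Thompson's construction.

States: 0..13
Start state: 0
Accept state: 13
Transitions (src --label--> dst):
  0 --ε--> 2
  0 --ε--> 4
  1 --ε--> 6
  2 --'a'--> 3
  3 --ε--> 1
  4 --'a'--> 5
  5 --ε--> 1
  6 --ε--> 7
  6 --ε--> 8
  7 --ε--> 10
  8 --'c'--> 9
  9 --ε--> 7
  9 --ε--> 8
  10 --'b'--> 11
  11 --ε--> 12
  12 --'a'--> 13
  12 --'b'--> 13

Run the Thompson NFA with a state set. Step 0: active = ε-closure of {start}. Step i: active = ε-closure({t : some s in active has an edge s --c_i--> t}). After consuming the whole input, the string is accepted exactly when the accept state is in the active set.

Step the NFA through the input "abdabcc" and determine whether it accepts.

start: ε-closure({0}) = {0,2,4}
'a' @ 1: {1,3,5,6,7,8,10}
'b' @ 2: {11,12}
'd' @ 3: {}  — no active states
rest 'abcc' ignored (set empty)
final: {}; accept 13 not in set

Answer: REJECT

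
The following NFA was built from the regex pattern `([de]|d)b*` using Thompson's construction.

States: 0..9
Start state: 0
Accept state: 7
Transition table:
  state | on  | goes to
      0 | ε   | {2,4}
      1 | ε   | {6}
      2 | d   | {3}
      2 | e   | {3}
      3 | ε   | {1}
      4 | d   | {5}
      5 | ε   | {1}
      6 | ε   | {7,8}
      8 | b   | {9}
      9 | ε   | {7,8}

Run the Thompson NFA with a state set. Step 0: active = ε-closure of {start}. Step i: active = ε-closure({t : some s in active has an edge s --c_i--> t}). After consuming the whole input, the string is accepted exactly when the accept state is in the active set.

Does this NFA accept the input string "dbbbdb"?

initial (ε-close {0}): {0,2,4}
'd' @ 1: {1,3,5,6,7,8}  ✓accept
'b' @ 2: {7,8,9}  ✓accept
'b' @ 3: {7,8,9}  ✓accept
'b' @ 4: {7,8,9}  ✓accept
'd' @ 5: {}  — no active states
rest 'b' ignored (set empty)
after full input: {}  (accept=7 not in)

Answer: REJECT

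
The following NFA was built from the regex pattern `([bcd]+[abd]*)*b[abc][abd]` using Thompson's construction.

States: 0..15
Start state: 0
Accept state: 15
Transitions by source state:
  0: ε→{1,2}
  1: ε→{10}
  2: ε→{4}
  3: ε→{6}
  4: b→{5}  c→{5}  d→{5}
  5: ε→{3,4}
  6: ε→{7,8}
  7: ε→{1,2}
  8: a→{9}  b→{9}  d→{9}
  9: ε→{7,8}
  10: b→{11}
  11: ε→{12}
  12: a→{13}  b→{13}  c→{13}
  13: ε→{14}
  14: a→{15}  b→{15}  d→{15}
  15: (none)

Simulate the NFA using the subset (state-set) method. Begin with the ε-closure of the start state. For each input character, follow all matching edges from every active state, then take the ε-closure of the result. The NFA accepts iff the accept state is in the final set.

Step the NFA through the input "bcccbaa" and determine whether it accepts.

initial (ε-close {0}): {0,1,2,4,10}
'b' @ 1: {1,2,3,4,5,6,7,8,10,11,12}
'c' @ 2: {1,2,3,4,5,6,7,8,10,13,14}
'c' @ 3: {1,2,3,4,5,6,7,8,10}
'c' @ 4: {1,2,3,4,5,6,7,8,10}
'b' @ 5: {1,2,3,4,5,6,7,8,9,10,11,12}
'a' @ 6: {1,2,4,7,8,9,10,13,14}
'a' @ 7: {1,2,4,7,8,9,10,15}  ✓accept
after full input: {1,2,4,7,8,9,10,15}  (accept=15 in)

Answer: ACCEPT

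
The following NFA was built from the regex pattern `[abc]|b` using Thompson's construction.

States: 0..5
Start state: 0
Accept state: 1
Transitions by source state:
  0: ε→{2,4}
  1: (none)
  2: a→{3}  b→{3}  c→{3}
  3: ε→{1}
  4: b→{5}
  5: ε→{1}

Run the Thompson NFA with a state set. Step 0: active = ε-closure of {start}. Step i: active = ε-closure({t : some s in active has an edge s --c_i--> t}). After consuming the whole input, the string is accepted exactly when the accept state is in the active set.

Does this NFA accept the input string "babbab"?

start: ε-closure({0}) = {0,2,4}
'b' @ 1: {1,3,5}  (accept∈set)
'a' @ 2: {}  — dead — no transitions
rest 'bbab' ignored (set empty)
end set {} — state 1 not in

Answer: REJECT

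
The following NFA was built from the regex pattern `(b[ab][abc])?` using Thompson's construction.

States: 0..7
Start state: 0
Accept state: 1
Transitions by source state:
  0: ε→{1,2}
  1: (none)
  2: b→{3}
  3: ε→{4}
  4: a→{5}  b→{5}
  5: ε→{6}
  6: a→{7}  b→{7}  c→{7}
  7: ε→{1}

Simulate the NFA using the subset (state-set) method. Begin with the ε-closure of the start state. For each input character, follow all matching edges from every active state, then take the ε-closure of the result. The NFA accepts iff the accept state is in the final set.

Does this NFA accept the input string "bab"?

Answer: ACCEPT

Steps:
initial (ε-close {0}): {0,1,2}
'b' @ 1: {3,4}
'a' @ 2: {5,6}
'b' @ 3: {1,7}  ✓accept
after full input: {1,7}  (accept=1 in)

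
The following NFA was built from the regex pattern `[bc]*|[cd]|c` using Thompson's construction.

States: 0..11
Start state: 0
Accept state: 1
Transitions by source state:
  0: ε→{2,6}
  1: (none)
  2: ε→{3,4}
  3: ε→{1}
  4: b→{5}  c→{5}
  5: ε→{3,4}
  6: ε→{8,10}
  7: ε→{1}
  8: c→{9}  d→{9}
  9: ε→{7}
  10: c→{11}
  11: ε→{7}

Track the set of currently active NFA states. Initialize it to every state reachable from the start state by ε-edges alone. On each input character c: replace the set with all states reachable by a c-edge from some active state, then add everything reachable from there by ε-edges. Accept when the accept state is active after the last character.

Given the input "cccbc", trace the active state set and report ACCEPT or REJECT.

start: ε-closure({0}) = {0,1,2,3,4,6,8,10}
'c' @ 1: {1,3,4,5,7,9,11}  [accepting]
'c' @ 2: {1,3,4,5}  [accepting]
'c' @ 3: {1,3,4,5}  [accepting]
'b' @ 4: {1,3,4,5}  [accepting]
'c' @ 5: {1,3,4,5}  [accepting]
end set {1,3,4,5} — state 1 in

Answer: ACCEPT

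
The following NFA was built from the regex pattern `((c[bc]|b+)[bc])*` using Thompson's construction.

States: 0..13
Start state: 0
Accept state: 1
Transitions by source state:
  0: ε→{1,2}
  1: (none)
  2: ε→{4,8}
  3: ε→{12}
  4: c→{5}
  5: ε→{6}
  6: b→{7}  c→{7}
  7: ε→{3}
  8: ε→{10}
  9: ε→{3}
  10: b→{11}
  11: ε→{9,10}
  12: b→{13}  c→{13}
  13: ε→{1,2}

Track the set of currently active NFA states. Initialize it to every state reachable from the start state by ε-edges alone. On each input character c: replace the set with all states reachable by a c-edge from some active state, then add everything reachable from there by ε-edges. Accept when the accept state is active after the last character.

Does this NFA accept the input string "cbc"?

start: ε-closure({0}) = {0,1,2,4,8,10}
'c' @ 1: {5,6}
'b' @ 2: {3,7,12}
'c' @ 3: {1,2,4,8,10,13}  ✓accept
end set {1,2,4,8,10,13} — state 1 in

Answer: ACCEPT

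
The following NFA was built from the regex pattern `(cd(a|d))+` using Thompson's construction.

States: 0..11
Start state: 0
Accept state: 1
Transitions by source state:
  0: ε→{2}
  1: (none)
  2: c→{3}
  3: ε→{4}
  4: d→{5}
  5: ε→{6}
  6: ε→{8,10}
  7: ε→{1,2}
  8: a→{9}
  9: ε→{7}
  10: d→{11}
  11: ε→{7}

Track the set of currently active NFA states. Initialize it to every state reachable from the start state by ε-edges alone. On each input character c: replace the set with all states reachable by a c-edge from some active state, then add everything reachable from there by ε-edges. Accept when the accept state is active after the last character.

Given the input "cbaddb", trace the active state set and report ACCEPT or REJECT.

initial (ε-close {0}): {0,2}
'c' @ 1: {3,4}
'b' @ 2: {}  — dead — no transitions
rest 'addb' ignored (set empty)
final: {}; accept 1 not in set

Answer: REJECT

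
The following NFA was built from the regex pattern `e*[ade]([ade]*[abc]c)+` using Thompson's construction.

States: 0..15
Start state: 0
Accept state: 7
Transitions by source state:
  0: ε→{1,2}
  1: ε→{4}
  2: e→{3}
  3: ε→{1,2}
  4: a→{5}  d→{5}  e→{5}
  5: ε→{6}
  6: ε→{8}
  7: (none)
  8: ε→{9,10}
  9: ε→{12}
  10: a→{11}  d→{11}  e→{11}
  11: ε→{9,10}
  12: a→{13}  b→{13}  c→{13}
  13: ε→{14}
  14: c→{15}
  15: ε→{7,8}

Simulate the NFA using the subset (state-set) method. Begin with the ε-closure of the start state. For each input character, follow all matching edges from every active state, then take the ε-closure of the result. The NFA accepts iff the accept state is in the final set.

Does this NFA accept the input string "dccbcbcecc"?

Answer: ACCEPT

Trace:
S₀ = ε-closure({0}) = {0,1,2,4}
'd' @ 1: {5,6,8,9,10,12}
'c' @ 2: {13,14}
'c' @ 3: {7,8,9,10,12,15}  [accepting]
'b' @ 4: {13,14}
'c' @ 5: {7,8,9,10,12,15}  [accepting]
'b' @ 6: {13,14}
'c' @ 7: {7,8,9,10,12,15}  [accepting]
'e' @ 8: {9,10,11,12}
'c' @ 9: {13,14}
'c' @ 10: {7,8,9,10,12,15}  [accepting]
after full input: {7,8,9,10,12,15}  (accept=7 in)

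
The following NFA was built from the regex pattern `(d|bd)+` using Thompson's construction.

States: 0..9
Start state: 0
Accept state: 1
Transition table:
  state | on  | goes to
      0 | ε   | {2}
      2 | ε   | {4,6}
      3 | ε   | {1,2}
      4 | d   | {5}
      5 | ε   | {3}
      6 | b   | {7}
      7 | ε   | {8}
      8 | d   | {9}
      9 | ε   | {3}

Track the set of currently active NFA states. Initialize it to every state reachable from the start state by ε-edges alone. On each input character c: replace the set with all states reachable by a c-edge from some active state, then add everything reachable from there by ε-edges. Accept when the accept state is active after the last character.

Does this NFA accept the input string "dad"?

Answer: REJECT

Trace:
start: ε-closure({0}) = {0,2,4,6}
'd' @ 1: {1,2,3,4,5,6}  (accept∈set)
'a' @ 2: {}  — no active states
rest 'd' ignored (set empty)
end set {} — state 1 not in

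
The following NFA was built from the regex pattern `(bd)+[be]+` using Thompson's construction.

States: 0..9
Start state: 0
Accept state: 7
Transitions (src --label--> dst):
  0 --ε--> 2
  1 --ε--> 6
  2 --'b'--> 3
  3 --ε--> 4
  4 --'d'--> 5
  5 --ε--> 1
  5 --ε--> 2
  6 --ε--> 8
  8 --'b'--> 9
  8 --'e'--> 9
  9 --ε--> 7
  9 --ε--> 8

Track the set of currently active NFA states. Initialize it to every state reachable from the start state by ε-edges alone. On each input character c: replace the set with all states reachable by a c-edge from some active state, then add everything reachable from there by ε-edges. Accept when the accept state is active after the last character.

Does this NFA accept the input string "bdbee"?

start: ε-closure({0}) = {0,2}
'b' @ 1: {3,4}
'd' @ 2: {1,2,5,6,8}
'b' @ 3: {3,4,7,8,9}  (accept∈set)
'e' @ 4: {7,8,9}  (accept∈set)
'e' @ 5: {7,8,9}  (accept∈set)
end set {7,8,9} — state 7 in

Answer: ACCEPT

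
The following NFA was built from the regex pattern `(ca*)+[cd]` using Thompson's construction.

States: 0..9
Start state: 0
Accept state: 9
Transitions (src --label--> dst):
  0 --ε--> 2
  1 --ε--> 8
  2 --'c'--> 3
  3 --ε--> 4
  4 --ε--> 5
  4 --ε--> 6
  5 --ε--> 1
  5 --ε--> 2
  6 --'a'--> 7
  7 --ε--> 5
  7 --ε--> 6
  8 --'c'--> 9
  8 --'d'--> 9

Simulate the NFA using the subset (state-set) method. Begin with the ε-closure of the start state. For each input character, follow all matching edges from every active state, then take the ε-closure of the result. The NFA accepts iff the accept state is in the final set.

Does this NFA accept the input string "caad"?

Answer: ACCEPT

Steps:
start: ε-closure({0}) = {0,2}
'c' @ 1: {1,2,3,4,5,6,8}
'a' @ 2: {1,2,5,6,7,8}
'a' @ 3: {1,2,5,6,7,8}
'd' @ 4: {9}  (accept∈set)
after full input: {9}  (accept=9 in)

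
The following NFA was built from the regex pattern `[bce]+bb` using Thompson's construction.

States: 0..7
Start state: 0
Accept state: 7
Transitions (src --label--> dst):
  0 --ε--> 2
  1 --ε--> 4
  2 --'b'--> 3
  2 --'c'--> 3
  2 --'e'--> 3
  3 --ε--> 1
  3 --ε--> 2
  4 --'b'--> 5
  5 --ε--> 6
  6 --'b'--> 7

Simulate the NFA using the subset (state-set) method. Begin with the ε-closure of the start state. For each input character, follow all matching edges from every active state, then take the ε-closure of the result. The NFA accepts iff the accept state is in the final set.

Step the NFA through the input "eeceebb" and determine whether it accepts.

Answer: ACCEPT

Derivation:
S₀ = ε-closure({0}) = {0,2}
'e' @ 1: {1,2,3,4}
'e' @ 2: {1,2,3,4}
'c' @ 3: {1,2,3,4}
'e' @ 4: {1,2,3,4}
'e' @ 5: {1,2,3,4}
'b' @ 6: {1,2,3,4,5,6}
'b' @ 7: {1,2,3,4,5,6,7}  ✓accept
final: {1,2,3,4,5,6,7}; accept 7 in set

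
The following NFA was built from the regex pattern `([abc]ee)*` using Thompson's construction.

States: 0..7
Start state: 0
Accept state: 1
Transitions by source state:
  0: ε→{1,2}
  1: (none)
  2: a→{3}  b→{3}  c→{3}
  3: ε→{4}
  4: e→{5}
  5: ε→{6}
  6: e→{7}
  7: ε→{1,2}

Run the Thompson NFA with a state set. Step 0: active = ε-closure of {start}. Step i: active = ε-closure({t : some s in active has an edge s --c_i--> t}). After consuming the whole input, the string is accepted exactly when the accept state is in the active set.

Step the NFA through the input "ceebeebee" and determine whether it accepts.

Answer: ACCEPT

Steps:
initial (ε-close {0}): {0,1,2}
'c' @ 1: {3,4}
'e' @ 2: {5,6}
'e' @ 3: {1,2,7}  ✓accept
'b' @ 4: {3,4}
'e' @ 5: {5,6}
'e' @ 6: {1,2,7}  ✓accept
'b' @ 7: {3,4}
'e' @ 8: {5,6}
'e' @ 9: {1,2,7}  ✓accept
end set {1,2,7} — state 1 in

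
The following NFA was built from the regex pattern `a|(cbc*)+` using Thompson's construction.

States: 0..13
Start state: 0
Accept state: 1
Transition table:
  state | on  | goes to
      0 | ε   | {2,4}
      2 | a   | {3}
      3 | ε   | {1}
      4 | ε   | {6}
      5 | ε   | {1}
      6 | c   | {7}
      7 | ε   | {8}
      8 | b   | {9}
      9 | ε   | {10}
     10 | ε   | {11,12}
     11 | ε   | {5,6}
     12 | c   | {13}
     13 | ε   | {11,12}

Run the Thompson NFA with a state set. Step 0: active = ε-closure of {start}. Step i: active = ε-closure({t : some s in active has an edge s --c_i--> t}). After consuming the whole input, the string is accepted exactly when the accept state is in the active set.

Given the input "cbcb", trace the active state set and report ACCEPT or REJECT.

Answer: ACCEPT

Steps:
start: ε-closure({0}) = {0,2,4,6}
'c' @ 1: {7,8}
'b' @ 2: {1,5,6,9,10,11,12}  ✓accept
'c' @ 3: {1,5,6,7,8,11,12,13}  ✓accept
'b' @ 4: {1,5,6,9,10,11,12}  ✓accept
end set {1,5,6,9,10,11,12} — state 1 in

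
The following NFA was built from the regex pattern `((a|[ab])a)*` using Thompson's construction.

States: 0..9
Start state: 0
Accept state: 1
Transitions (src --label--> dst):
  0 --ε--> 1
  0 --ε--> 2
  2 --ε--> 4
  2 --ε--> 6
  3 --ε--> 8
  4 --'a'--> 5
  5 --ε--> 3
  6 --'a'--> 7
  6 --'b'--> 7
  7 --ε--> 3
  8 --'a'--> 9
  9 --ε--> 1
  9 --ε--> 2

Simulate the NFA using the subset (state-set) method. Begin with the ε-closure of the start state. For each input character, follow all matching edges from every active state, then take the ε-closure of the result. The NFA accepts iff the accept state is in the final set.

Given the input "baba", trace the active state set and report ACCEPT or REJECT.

Answer: ACCEPT

Trace:
initial (ε-close {0}): {0,1,2,4,6}
'b' @ 1: {3,7,8}
'a' @ 2: {1,2,4,6,9}  (accept∈set)
'b' @ 3: {3,7,8}
'a' @ 4: {1,2,4,6,9}  (accept∈set)
end set {1,2,4,6,9} — state 1 in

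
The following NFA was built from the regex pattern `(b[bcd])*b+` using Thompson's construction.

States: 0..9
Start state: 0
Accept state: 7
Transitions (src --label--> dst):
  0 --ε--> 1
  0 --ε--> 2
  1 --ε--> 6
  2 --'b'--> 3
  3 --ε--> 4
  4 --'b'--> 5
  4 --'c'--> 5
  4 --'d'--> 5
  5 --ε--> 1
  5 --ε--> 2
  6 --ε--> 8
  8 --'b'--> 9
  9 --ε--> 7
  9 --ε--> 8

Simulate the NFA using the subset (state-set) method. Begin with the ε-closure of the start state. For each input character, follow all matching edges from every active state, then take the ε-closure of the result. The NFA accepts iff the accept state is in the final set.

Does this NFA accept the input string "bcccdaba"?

start: ε-closure({0}) = {0,1,2,6,8}
'b' @ 1: {3,4,7,8,9}  [accepting]
'c' @ 2: {1,2,5,6,8}
'c' @ 3: {}  — dead — no transitions
rest 'cdaba' ignored (set empty)
end set {} — state 7 not in

Answer: REJECT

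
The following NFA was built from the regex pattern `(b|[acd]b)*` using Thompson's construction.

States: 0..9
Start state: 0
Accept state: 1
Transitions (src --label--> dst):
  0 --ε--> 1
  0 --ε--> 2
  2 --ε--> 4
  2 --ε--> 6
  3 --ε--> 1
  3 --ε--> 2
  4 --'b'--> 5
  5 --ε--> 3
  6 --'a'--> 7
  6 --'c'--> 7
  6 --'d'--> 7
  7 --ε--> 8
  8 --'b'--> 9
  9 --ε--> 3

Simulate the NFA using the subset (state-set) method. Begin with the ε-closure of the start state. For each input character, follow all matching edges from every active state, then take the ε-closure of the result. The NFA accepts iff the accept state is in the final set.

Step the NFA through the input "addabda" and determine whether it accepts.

initial (ε-close {0}): {0,1,2,4,6}
'a' @ 1: {7,8}
'd' @ 2: {}  — state set empty
rest 'dabda' ignored (set empty)
end set {} — state 1 not in

Answer: REJECT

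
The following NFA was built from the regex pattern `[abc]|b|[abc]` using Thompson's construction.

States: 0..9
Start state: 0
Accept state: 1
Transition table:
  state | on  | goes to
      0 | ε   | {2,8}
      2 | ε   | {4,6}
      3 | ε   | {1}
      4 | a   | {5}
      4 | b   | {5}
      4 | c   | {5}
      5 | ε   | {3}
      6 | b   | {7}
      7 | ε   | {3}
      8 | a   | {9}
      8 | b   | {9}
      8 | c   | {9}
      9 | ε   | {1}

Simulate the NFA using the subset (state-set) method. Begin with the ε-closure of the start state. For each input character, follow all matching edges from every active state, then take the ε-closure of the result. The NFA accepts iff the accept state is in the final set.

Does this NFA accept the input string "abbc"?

Answer: REJECT

Trace:
start: ε-closure({0}) = {0,2,4,6,8}
'a' @ 1: {1,3,5,9}  (accept∈set)
'b' @ 2: {}  — dead — no transitions
rest 'bc' ignored (set empty)
after full input: {}  (accept=1 not in)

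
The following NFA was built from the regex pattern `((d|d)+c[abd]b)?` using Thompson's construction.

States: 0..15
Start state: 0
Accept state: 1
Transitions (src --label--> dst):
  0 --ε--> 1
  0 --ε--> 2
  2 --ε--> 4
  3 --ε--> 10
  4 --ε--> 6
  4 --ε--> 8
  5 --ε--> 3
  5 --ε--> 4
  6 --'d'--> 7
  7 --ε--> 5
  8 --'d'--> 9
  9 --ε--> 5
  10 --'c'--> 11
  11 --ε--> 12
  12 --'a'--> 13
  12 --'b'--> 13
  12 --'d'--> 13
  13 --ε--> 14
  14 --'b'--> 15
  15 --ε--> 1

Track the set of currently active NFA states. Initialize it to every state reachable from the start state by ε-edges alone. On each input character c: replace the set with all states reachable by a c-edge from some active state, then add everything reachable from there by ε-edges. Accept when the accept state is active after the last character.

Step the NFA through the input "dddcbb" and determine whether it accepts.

start: ε-closure({0}) = {0,1,2,4,6,8}
'd' @ 1: {3,4,5,6,7,8,9,10}
'd' @ 2: {3,4,5,6,7,8,9,10}
'd' @ 3: {3,4,5,6,7,8,9,10}
'c' @ 4: {11,12}
'b' @ 5: {13,14}
'b' @ 6: {1,15}  ✓accept
after full input: {1,15}  (accept=1 in)

Answer: ACCEPT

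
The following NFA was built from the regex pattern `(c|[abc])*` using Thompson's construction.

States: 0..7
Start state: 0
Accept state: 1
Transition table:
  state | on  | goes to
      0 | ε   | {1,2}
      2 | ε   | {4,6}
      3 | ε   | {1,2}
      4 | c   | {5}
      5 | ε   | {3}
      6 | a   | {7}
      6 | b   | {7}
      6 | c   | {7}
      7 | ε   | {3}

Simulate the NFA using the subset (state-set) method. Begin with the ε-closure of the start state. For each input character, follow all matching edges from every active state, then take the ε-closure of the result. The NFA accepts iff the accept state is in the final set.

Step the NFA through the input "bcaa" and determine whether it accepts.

start: ε-closure({0}) = {0,1,2,4,6}
'b' @ 1: {1,2,3,4,6,7}  ✓accept
'c' @ 2: {1,2,3,4,5,6,7}  ✓accept
'a' @ 3: {1,2,3,4,6,7}  ✓accept
'a' @ 4: {1,2,3,4,6,7}  ✓accept
final: {1,2,3,4,6,7}; accept 1 in set

Answer: ACCEPT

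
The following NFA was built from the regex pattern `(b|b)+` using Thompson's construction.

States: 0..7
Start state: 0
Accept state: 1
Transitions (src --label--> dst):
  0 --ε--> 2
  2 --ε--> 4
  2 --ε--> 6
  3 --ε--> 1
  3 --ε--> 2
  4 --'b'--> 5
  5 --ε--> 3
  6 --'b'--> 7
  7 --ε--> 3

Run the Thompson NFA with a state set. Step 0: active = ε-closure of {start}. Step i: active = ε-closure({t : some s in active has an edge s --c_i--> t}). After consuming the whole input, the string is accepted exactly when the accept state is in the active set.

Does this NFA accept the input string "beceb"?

start: ε-closure({0}) = {0,2,4,6}
'b' @ 1: {1,2,3,4,5,6,7}  ✓accept
'e' @ 2: {}  — dead — no transitions
rest 'ceb' ignored (set empty)
after full input: {}  (accept=1 not in)

Answer: REJECT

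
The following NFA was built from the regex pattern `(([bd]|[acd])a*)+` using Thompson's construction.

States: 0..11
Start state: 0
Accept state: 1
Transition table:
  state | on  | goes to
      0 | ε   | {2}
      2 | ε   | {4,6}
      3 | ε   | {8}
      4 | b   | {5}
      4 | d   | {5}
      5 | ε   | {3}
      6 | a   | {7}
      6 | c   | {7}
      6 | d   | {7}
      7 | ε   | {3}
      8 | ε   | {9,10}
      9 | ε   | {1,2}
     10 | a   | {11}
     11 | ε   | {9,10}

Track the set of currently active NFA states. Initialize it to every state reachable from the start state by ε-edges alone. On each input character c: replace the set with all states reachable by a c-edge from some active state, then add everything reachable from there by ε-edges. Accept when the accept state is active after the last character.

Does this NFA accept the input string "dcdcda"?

Answer: ACCEPT

Derivation:
initial (ε-close {0}): {0,2,4,6}
'd' @ 1: {1,2,3,4,5,6,7,8,9,10}  [accepting]
'c' @ 2: {1,2,3,4,6,7,8,9,10}  [accepting]
'd' @ 3: {1,2,3,4,5,6,7,8,9,10}  [accepting]
'c' @ 4: {1,2,3,4,6,7,8,9,10}  [accepting]
'd' @ 5: {1,2,3,4,5,6,7,8,9,10}  [accepting]
'a' @ 6: {1,2,3,4,6,7,8,9,10,11}  [accepting]
after full input: {1,2,3,4,6,7,8,9,10,11}  (accept=1 in)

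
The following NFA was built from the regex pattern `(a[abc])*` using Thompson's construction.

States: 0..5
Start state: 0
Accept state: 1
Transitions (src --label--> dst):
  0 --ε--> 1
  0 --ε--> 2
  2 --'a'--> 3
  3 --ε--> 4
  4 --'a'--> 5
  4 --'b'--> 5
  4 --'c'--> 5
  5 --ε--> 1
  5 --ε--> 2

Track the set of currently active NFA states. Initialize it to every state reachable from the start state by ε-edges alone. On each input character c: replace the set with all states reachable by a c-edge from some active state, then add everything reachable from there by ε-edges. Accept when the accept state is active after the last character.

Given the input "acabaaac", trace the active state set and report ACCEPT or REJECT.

start: ε-closure({0}) = {0,1,2}
'a' @ 1: {3,4}
'c' @ 2: {1,2,5}  (accept∈set)
'a' @ 3: {3,4}
'b' @ 4: {1,2,5}  (accept∈set)
'a' @ 5: {3,4}
'a' @ 6: {1,2,5}  (accept∈set)
'a' @ 7: {3,4}
'c' @ 8: {1,2,5}  (accept∈set)
final: {1,2,5}; accept 1 in set

Answer: ACCEPT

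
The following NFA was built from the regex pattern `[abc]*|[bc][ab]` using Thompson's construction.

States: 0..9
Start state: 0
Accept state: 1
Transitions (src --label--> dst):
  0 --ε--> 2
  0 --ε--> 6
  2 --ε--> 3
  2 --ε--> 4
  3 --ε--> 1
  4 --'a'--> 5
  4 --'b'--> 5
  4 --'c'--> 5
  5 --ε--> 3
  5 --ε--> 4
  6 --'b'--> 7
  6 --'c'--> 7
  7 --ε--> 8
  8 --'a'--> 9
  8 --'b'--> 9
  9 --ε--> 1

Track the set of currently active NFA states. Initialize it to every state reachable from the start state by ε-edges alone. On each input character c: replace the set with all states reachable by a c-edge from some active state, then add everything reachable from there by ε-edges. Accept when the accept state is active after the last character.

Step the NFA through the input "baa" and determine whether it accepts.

Answer: ACCEPT

Derivation:
start: ε-closure({0}) = {0,1,2,3,4,6}
'b' @ 1: {1,3,4,5,7,8}  [accepting]
'a' @ 2: {1,3,4,5,9}  [accepting]
'a' @ 3: {1,3,4,5}  [accepting]
end set {1,3,4,5} — state 1 in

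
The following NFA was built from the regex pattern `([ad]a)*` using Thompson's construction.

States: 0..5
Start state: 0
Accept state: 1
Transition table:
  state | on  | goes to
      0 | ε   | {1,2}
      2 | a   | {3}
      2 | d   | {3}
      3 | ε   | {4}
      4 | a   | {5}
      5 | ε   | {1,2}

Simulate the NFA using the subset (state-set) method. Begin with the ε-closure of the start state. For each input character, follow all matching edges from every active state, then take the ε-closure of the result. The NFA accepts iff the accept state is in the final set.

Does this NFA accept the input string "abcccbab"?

Answer: REJECT

Trace:
S₀ = ε-closure({0}) = {0,1,2}
'a' @ 1: {3,4}
'b' @ 2: {}  — no active states
rest 'cccbab' ignored (set empty)
end set {} — state 1 not in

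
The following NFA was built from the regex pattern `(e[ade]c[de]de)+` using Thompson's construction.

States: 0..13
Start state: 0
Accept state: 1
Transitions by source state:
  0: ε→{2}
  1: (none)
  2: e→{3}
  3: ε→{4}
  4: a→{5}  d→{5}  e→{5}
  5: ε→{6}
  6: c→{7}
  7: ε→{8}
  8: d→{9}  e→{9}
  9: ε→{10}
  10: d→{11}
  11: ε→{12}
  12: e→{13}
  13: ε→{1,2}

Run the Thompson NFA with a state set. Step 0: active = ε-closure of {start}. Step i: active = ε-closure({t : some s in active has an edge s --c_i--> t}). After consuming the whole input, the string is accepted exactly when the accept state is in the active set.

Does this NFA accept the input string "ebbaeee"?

S₀ = ε-closure({0}) = {0,2}
'e' @ 1: {3,4}
'b' @ 2: {}  — dead — no transitions
rest 'baeee' ignored (set empty)
after full input: {}  (accept=1 not in)

Answer: REJECT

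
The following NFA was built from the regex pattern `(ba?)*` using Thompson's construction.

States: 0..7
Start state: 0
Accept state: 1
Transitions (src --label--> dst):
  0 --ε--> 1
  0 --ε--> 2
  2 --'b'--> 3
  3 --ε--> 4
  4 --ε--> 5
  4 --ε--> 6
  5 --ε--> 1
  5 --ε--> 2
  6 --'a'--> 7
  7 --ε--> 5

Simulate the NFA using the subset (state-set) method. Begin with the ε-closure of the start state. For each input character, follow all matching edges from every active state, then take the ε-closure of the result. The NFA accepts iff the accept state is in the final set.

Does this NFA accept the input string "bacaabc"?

Answer: REJECT

Steps:
S₀ = ε-closure({0}) = {0,1,2}
'b' @ 1: {1,2,3,4,5,6}  (accept∈set)
'a' @ 2: {1,2,5,7}  (accept∈set)
'c' @ 3: {}  — no active states
rest 'aabc' ignored (set empty)
final: {}; accept 1 not in set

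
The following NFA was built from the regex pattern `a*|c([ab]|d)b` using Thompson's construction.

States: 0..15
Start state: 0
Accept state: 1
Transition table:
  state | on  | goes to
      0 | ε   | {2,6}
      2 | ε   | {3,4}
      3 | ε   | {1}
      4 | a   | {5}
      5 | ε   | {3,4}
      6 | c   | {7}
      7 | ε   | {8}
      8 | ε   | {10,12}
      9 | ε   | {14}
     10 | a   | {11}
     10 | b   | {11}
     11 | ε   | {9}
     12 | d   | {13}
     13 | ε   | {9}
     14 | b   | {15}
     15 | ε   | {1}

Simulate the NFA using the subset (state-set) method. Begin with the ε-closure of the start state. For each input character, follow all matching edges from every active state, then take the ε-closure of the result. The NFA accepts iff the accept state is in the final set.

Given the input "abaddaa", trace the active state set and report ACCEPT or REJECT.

Answer: REJECT

Steps:
start: ε-closure({0}) = {0,1,2,3,4,6}
'a' @ 1: {1,3,4,5}  (accept∈set)
'b' @ 2: {}  — no active states
rest 'addaa' ignored (set empty)
end set {} — state 1 not in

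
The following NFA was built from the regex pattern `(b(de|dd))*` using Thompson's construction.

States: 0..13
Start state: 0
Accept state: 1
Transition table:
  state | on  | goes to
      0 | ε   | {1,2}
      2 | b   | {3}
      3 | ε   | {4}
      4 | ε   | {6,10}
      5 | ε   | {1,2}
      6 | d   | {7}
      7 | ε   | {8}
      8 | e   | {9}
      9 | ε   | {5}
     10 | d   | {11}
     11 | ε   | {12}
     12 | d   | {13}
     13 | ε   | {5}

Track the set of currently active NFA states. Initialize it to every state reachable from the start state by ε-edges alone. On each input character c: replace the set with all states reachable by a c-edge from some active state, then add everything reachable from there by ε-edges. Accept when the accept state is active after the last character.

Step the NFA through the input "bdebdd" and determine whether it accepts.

Answer: ACCEPT

Trace:
initial (ε-close {0}): {0,1,2}
'b' @ 1: {3,4,6,10}
'd' @ 2: {7,8,11,12}
'e' @ 3: {1,2,5,9}  [accepting]
'b' @ 4: {3,4,6,10}
'd' @ 5: {7,8,11,12}
'd' @ 6: {1,2,5,13}  [accepting]
end set {1,2,5,13} — state 1 in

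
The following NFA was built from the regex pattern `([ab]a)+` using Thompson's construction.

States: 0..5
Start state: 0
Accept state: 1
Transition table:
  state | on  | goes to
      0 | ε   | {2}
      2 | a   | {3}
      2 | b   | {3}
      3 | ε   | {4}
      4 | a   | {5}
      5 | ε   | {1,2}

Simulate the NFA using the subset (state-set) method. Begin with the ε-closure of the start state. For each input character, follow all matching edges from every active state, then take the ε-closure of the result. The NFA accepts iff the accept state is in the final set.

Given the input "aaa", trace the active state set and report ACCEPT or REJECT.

Answer: REJECT

Derivation:
start: ε-closure({0}) = {0,2}
'a' @ 1: {3,4}
'a' @ 2: {1,2,5}  [accepting]
'a' @ 3: {3,4}
final: {3,4}; accept 1 not in set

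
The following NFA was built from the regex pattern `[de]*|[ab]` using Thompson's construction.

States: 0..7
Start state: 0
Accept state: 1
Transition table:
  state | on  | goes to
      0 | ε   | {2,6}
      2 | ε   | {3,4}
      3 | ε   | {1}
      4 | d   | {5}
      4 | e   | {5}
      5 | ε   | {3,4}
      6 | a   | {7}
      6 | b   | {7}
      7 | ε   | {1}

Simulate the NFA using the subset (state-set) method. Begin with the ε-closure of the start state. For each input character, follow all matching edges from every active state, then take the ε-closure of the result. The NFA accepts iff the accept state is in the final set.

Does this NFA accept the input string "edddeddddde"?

initial (ε-close {0}): {0,1,2,3,4,6}
'e' @ 1: {1,3,4,5}  [accepting]
'd' @ 2: {1,3,4,5}  [accepting]
'd' @ 3: {1,3,4,5}  [accepting]
'd' @ 4: {1,3,4,5}  [accepting]
'e' @ 5: {1,3,4,5}  [accepting]
'd' @ 6: {1,3,4,5}  [accepting]
'd' @ 7: {1,3,4,5}  [accepting]
'd' @ 8: {1,3,4,5}  [accepting]
'd' @ 9: {1,3,4,5}  [accepting]
'd' @ 10: {1,3,4,5}  [accepting]
'e' @ 11: {1,3,4,5}  [accepting]
final: {1,3,4,5}; accept 1 in set

Answer: ACCEPT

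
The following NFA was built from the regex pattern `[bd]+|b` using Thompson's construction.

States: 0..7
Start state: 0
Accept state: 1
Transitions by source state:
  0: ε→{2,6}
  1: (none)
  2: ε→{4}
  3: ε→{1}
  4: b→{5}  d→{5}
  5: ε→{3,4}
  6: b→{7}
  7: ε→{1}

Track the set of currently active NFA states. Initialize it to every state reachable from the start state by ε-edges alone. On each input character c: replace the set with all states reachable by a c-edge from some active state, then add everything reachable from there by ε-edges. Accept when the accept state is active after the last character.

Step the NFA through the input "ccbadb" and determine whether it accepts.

initial (ε-close {0}): {0,2,4,6}
'c' @ 1: {}  — no active states
rest 'cbadb' ignored (set empty)
after full input: {}  (accept=1 not in)

Answer: REJECT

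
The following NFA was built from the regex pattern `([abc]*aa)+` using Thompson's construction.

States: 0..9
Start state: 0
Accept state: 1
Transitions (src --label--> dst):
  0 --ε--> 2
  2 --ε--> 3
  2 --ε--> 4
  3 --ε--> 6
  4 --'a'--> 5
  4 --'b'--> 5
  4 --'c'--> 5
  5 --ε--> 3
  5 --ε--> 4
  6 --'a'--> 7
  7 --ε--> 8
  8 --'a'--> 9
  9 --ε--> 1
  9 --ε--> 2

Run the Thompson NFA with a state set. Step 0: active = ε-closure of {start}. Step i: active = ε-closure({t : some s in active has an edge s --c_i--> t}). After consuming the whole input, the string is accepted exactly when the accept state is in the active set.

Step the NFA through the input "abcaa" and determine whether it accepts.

Answer: ACCEPT

Derivation:
start: ε-closure({0}) = {0,2,3,4,6}
'a' @ 1: {3,4,5,6,7,8}
'b' @ 2: {3,4,5,6}
'c' @ 3: {3,4,5,6}
'a' @ 4: {3,4,5,6,7,8}
'a' @ 5: {1,2,3,4,5,6,7,8,9}  ✓accept
end set {1,2,3,4,5,6,7,8,9} — state 1 in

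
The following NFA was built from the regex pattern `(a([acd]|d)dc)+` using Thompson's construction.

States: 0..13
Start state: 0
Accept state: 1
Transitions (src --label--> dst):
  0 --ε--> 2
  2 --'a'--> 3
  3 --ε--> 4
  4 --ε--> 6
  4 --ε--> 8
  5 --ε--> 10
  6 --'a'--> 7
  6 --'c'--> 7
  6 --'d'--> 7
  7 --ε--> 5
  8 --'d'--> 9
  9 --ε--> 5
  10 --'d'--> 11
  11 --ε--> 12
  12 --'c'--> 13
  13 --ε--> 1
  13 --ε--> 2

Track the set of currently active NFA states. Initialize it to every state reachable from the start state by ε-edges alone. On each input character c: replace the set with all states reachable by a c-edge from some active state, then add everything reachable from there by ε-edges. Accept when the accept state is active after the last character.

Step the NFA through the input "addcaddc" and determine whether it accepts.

S₀ = ε-closure({0}) = {0,2}
'a' @ 1: {3,4,6,8}
'd' @ 2: {5,7,9,10}
'd' @ 3: {11,12}
'c' @ 4: {1,2,13}  [accepting]
'a' @ 5: {3,4,6,8}
'd' @ 6: {5,7,9,10}
'd' @ 7: {11,12}
'c' @ 8: {1,2,13}  [accepting]
final: {1,2,13}; accept 1 in set

Answer: ACCEPT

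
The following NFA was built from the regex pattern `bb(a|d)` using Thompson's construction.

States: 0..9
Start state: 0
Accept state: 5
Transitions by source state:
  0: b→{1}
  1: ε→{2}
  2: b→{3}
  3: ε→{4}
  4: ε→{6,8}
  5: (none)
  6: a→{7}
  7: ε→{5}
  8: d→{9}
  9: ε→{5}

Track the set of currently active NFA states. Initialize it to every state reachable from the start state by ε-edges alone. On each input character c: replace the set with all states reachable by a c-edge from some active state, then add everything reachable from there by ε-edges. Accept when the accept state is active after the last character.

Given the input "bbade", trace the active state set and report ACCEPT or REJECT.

initial (ε-close {0}): {0}
'b' @ 1: {1,2}
'b' @ 2: {3,4,6,8}
'a' @ 3: {5,7}  (accept∈set)
'd' @ 4: {}  — state set empty
rest 'e' ignored (set empty)
final: {}; accept 5 not in set

Answer: REJECT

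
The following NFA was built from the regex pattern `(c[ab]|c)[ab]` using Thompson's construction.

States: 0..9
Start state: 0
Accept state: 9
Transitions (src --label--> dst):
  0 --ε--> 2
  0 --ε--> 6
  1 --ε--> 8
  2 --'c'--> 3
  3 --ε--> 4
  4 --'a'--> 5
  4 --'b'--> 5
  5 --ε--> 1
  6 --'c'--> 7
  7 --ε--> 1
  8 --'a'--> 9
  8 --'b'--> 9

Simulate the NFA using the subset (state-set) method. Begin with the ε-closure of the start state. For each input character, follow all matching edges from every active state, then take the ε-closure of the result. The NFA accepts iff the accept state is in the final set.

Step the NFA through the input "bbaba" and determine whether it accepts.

Answer: REJECT

Steps:
S₀ = ε-closure({0}) = {0,2,6}
'b' @ 1: {}  — dead — no transitions
rest 'baba' ignored (set empty)
final: {}; accept 9 not in set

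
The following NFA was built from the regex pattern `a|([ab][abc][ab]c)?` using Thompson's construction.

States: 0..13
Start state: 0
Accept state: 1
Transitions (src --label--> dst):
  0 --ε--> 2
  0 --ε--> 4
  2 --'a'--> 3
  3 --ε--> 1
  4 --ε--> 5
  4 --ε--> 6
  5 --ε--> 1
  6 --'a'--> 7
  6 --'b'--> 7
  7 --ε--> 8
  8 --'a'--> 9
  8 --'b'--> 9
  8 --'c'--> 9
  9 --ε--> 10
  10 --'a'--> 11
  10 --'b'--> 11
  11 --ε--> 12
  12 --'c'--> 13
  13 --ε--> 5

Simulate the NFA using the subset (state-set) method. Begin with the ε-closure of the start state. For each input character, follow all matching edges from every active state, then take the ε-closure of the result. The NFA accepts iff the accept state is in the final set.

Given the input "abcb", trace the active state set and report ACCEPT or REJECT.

Answer: REJECT

Derivation:
initial (ε-close {0}): {0,1,2,4,5,6}
'a' @ 1: {1,3,7,8}  [accepting]
'b' @ 2: {9,10}
'c' @ 3: {}  — dead — no transitions
rest 'b' ignored (set empty)
end set {} — state 1 not in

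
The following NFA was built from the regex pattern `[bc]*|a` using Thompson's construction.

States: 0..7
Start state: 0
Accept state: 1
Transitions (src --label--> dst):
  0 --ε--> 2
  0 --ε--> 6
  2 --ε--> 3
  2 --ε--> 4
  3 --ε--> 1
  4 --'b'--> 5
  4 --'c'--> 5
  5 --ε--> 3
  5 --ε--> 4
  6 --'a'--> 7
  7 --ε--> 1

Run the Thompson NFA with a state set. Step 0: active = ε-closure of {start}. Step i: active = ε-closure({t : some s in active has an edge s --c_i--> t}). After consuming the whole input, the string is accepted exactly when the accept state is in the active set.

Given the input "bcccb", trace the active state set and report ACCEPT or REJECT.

Answer: ACCEPT

Derivation:
initial (ε-close {0}): {0,1,2,3,4,6}
'b' @ 1: {1,3,4,5}  (accept∈set)
'c' @ 2: {1,3,4,5}  (accept∈set)
'c' @ 3: {1,3,4,5}  (accept∈set)
'c' @ 4: {1,3,4,5}  (accept∈set)
'b' @ 5: {1,3,4,5}  (accept∈set)
final: {1,3,4,5}; accept 1 in set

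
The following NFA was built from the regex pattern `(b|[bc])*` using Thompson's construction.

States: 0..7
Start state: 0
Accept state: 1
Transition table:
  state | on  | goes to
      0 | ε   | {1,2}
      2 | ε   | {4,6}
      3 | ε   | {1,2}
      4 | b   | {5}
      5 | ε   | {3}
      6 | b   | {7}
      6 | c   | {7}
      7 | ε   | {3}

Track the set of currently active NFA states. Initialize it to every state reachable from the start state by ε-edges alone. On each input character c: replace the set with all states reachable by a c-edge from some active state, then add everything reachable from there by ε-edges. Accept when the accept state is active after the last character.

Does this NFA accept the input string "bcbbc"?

start: ε-closure({0}) = {0,1,2,4,6}
'b' @ 1: {1,2,3,4,5,6,7}  ✓accept
'c' @ 2: {1,2,3,4,6,7}  ✓accept
'b' @ 3: {1,2,3,4,5,6,7}  ✓accept
'b' @ 4: {1,2,3,4,5,6,7}  ✓accept
'c' @ 5: {1,2,3,4,6,7}  ✓accept
final: {1,2,3,4,6,7}; accept 1 in set

Answer: ACCEPT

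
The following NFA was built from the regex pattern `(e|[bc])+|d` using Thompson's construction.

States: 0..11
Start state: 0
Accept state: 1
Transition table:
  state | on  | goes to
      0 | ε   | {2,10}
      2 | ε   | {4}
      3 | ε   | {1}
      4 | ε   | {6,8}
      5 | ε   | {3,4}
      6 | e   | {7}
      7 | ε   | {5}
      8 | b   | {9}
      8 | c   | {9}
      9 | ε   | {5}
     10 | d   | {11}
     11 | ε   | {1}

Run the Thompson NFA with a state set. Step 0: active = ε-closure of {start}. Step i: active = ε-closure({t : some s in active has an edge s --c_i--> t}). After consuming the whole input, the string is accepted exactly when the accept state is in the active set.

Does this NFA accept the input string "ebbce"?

Answer: ACCEPT

Trace:
S₀ = ε-closure({0}) = {0,2,4,6,8,10}
'e' @ 1: {1,3,4,5,6,7,8}  ✓accept
'b' @ 2: {1,3,4,5,6,8,9}  ✓accept
'b' @ 3: {1,3,4,5,6,8,9}  ✓accept
'c' @ 4: {1,3,4,5,6,8,9}  ✓accept
'e' @ 5: {1,3,4,5,6,7,8}  ✓accept
end set {1,3,4,5,6,7,8} — state 1 in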